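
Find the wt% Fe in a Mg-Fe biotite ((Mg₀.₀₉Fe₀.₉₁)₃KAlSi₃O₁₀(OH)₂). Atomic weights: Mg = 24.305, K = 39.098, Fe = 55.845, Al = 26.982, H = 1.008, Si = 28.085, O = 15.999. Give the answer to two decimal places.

Formula mass = 0.27·24.305 + 2.73·55.845 + 1·39.098 + 1·26.982 + 3·28.085 + 12·15.999 + 2·1.008 = 503.358 g/mol, of which 152.457 g is Fe.
So Fe makes up 152.457/503.358 = 0.3029 of the mass, i.e. 30.29%.

30.29 mass %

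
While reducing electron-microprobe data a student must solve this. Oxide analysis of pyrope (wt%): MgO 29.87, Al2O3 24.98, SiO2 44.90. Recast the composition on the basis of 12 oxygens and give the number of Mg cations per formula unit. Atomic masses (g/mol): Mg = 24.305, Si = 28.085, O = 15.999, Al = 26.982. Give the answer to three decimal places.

2.994 Mg apfu

MgO (M=40.304): mol = 0.74112; Mg = 0.74112, O = 0.74112.
Al2O3 (M=101.961): mol = 0.24500; Al = 0.49000, O = 0.73500.
SiO2 (M=60.083): mol = 0.74730; Si = 0.74730, O = 1.49460.
ΣO = 2.97072; factor = 12/ΣO = 4.03942.
Mg apfu = 0.74112 × 4.03942 = 2.994.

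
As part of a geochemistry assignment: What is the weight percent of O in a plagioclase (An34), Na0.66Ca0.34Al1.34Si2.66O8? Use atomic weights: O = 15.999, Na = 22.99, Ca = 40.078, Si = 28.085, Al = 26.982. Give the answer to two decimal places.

47.82 wt%

Formula mass = 0.66·22.99 + 0.34·40.078 + 1.34·26.982 + 2.66·28.085 + 8·15.999 = 267.654 g/mol, of which 127.992 g is O.
So O makes up 127.992/267.654 = 0.4782 of the mass, i.e. 47.82%.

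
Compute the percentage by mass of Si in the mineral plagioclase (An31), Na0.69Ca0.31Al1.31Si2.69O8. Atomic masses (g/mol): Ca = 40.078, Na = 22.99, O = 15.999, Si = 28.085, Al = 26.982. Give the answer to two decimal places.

28.28 weight percent

Molar mass of Na0.69Ca0.31Al1.31Si2.69O8: 0.69·22.99 + 0.31·40.078 + 1.31·26.982 + 2.69·28.085 + 8·15.999 = 267.174 g/mol.
Mass of Si per formula unit: 2.69 × 28.085 = 75.549 g.
Weight fraction Si = 75.549 / 267.174 = 0.2828.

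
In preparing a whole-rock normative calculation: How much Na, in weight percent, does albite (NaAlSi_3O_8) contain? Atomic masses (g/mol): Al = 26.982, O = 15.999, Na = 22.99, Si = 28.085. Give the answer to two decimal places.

8.77 weight percent

M(NaAlSi_3O_8) = 262.219 g/mol.
Na contributes 1 × 22.99 = 22.990 g per mole.
22.990/262.219 = 0.0877 → 8.77%.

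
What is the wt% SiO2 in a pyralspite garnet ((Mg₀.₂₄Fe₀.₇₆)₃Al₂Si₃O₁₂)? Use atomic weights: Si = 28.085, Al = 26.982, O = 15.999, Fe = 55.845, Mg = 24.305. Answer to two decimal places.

37.94 wt%

M((Mg₀.₂₄Fe₀.₇₆)₃Al₂Si₃O₁₂) = 475.033 g/mol; M(SiO2) = 60.083 g/mol.
Moles SiO2 per formula unit = 3 Si ÷ 1 = 3.0000.
SiO2 fraction = (3.0000 × 60.083) / 475.033 = 180.249/475.033 = 0.3794.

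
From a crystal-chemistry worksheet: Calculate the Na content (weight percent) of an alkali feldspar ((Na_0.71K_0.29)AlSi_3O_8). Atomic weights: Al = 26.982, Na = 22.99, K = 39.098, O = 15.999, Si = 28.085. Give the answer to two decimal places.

6.12 weight percent

M((Na_0.71K_0.29)AlSi_3O_8) = 266.890 g/mol.
Na contributes 0.71 × 22.99 = 16.323 g per mole.
16.323/266.890 = 0.0612 → 6.12%.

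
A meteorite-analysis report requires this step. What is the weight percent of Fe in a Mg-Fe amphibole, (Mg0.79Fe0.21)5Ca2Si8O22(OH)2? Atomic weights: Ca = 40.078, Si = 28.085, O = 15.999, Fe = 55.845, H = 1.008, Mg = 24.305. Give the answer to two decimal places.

6.94 mass %

Molar mass of (Mg0.79Fe0.21)5Ca2Si8O22(OH)2: 3.95·24.305 + 1.05·55.845 + 2·40.078 + 8·28.085 + 24·15.999 + 2·1.008 = 845.470 g/mol.
Mass of Fe per formula unit: 1.05 × 55.845 = 58.637 g.
Weight fraction Fe = 58.637 / 845.470 = 0.0694.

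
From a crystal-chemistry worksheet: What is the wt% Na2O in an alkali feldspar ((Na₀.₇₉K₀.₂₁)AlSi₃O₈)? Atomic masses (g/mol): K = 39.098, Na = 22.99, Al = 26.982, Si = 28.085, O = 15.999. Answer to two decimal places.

9.22 wt%

M((Na₀.₇₉K₀.₂₁)AlSi₃O₈) = 265.602 g/mol; M(Na2O) = 61.979 g/mol.
Moles Na2O per formula unit = 0.79 Na ÷ 2 = 0.3950.
Na2O fraction = (0.3950 × 61.979) / 265.602 = 24.482/265.602 = 0.0922.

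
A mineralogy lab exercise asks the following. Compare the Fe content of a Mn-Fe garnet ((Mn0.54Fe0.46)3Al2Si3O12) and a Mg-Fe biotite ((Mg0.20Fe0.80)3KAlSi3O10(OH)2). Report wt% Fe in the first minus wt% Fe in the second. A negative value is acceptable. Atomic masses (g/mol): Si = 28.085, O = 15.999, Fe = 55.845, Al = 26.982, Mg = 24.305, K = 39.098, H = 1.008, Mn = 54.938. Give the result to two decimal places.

Fe in (Mn0.54Fe0.46)3Al2Si3O12: molar mass 496.273 g/mol; 1.38×55.845 = 77.066 g → 15.53 wt%.
Fe in (Mg0.20Fe0.80)3KAlSi3O10(OH)2: molar mass 492.950 g/mol; 2.40×55.845 = 134.028 g → 27.19 wt%.
Difference = 15.53 − 27.19 = -11.66 percentage points.

-11.66 percentage points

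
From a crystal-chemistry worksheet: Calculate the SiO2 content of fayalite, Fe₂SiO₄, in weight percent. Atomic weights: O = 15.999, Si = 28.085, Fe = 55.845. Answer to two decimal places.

29.49 wt%

Formula mass = 203.771 g/mol.
1 Si → 1.0000 mol SiO2 per formula unit; M(SiO2) = 60.083, so SiO2 mass = 60.083 g.
60.083/203.771 × 100 = 29.49 wt%.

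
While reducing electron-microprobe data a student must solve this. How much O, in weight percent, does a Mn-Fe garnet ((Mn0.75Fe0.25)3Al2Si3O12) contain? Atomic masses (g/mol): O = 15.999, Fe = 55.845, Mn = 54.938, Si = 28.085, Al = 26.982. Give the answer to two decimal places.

Formula mass = 2.25·54.938 + 0.75·55.845 + 2·26.982 + 3·28.085 + 12·15.999 = 495.701 g/mol, of which 191.988 g is O.
So O makes up 191.988/495.701 = 0.3873 of the mass, i.e. 38.73%.

38.73 weight percent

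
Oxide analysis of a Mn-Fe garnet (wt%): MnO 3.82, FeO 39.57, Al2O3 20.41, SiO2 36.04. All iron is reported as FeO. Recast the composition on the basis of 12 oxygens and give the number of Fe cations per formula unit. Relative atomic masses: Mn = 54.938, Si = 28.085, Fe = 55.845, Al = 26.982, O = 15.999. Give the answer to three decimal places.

MnO (M=70.937): mol = 0.05385; Mn = 0.05385, O = 0.05385.
FeO (M=71.844): mol = 0.55078; Fe = 0.55078, O = 0.55078.
Al2O3 (M=101.961): mol = 0.20017; Al = 0.40034, O = 0.60051.
SiO2 (M=60.083): mol = 0.59984; Si = 0.59984, O = 1.19968.
ΣO = 2.40482; factor = 12/ΣO = 4.98998.
Fe apfu = 0.55078 × 4.98998 = 2.748.

2.748 Fe apfu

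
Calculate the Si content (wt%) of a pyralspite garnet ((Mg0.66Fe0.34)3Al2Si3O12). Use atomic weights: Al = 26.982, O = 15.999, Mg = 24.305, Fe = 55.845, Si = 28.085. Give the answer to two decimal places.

Formula mass = 1.98·24.305 + 1.02·55.845 + 2·26.982 + 3·28.085 + 12·15.999 = 435.293 g/mol, of which 84.255 g is Si.
So Si makes up 84.255/435.293 = 0.1936 of the mass, i.e. 19.36%.

19.36 wt%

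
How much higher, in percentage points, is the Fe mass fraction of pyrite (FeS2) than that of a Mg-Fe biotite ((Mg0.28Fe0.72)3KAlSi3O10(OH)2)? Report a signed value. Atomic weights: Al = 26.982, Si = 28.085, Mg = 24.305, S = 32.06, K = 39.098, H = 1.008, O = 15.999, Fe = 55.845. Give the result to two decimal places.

M(FeS2) = 119.965 g/mol, so wt% Fe = 55.845/119.965 × 100 = 46.55%.
M((Mg0.28Fe0.72)3KAlSi3O10(OH)2) = 485.380 g/mol, so wt% Fe = 120.625/485.380 × 100 = 24.85%.
46.55 − 24.85 = 21.70 pp.

21.70 percentage points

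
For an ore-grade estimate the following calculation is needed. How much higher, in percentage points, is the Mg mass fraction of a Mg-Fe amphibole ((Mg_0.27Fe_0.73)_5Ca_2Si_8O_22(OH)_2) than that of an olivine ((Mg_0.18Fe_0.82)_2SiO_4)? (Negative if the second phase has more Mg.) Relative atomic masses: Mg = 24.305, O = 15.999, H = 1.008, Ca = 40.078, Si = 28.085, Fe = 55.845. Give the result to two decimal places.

-1.01 percentage points

M((Mg_0.27Fe_0.73)_5Ca_2Si_8O_22(OH)_2) = 927.474 g/mol, so wt% Mg = 32.812/927.474 × 100 = 3.54%.
M((Mg_0.18Fe_0.82)_2SiO_4) = 192.417 g/mol, so wt% Mg = 8.750/192.417 × 100 = 4.55%.
3.54 − 4.55 = -1.01 pp.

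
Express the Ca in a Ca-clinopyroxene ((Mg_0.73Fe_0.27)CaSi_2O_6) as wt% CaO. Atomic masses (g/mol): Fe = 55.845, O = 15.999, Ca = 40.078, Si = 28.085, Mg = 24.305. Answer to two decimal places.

24.92 wt%

Molar mass of (Mg_0.73Fe_0.27)CaSi_2O_6 = 0.73·24.305 + 0.27·55.845 + 1·40.078 + 2·28.085 + 6·15.999 = 225.063 g/mol.
Each formula unit contains 1 Ca, equivalent to 1/1 = 1.0000 mol CaO.
M(CaO) = 1×40.078 + 1×15.999 = 56.077 g/mol.
Mass of CaO per formula unit = 1.0000 × 56.077 = 56.077 g.
CaO wt% = 56.077 / 225.063 × 100 = 24.92%.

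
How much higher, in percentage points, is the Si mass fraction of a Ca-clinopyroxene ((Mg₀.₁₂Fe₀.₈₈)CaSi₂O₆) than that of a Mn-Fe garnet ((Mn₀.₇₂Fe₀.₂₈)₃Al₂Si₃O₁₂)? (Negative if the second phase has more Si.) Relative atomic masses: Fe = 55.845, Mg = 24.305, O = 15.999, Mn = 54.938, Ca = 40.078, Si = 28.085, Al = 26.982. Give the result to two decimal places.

M((Mg₀.₁₂Fe₀.₈₈)CaSi₂O₆) = 244.302 g/mol, so wt% Si = 56.170/244.302 × 100 = 22.99%.
M((Mn₀.₇₂Fe₀.₂₈)₃Al₂Si₃O₁₂) = 495.783 g/mol, so wt% Si = 84.255/495.783 × 100 = 16.99%.
22.99 − 16.99 = 6.00 pp.

6.00 percentage points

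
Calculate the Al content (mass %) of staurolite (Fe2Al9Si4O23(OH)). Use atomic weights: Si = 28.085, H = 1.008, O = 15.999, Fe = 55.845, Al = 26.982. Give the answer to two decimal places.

28.51 mass %

M(Fe2Al9Si4O23(OH)) = 851.852 g/mol.
Al contributes 9 × 26.982 = 242.838 g per mole.
242.838/851.852 = 0.2851 → 28.51%.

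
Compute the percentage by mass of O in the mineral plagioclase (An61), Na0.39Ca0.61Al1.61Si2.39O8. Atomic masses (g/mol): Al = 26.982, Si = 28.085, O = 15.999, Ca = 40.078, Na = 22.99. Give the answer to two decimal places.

47.06 mass %

Formula mass = 0.39×22.99 + 0.61×40.078 + 1.61×26.982 + 2.39×28.085 + 8×15.999 = 271.970 g/mol, of which 127.992 g is O.
So O makes up 127.992/271.970 = 0.4706 of the mass, i.e. 47.06%.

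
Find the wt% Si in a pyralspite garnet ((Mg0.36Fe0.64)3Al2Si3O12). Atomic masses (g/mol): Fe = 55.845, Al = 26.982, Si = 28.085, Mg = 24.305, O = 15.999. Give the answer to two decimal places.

Formula mass = 1.08×24.305 + 1.92×55.845 + 2×26.982 + 3×28.085 + 12×15.999 = 463.679 g/mol, of which 84.255 g is Si.
So Si makes up 84.255/463.679 = 0.1817 of the mass, i.e. 18.17%.

18.17 weight percent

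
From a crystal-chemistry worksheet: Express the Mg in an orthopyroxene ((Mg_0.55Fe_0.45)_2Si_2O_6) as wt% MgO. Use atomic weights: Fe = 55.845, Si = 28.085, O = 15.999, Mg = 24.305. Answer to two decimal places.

19.35 wt%

M((Mg_0.55Fe_0.45)_2Si_2O_6) = 229.160 g/mol; M(MgO) = 40.304 g/mol.
Moles MgO per formula unit = 1.10 Mg ÷ 1 = 1.1000.
MgO fraction = (1.1000 × 40.304) / 229.160 = 44.334/229.160 = 0.1935.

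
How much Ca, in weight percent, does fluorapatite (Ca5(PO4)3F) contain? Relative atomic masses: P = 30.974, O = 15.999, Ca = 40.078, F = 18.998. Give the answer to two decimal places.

39.74 weight percent

Formula mass = 5×40.078 + 3×30.974 + 12×15.999 + 1×18.998 = 504.298 g/mol, of which 200.390 g is Ca.
So Ca makes up 200.390/504.298 = 0.3974 of the mass, i.e. 39.74%.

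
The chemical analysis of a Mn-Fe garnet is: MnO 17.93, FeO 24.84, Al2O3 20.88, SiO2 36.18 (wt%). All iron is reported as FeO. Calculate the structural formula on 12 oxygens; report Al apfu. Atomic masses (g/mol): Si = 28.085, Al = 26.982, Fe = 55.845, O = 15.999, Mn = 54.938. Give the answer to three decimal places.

MnO: 17.93/70.937 = 0.25276 mol → 0.25276 mol Mn, 0.25276 mol O.
FeO: 24.84/71.844 = 0.34575 mol → 0.34575 mol Fe, 0.34575 mol O.
Al2O3: 20.88/101.961 = 0.20478 mol → 0.40956 mol Al, 0.61434 mol O.
SiO2: 36.18/60.083 = 0.60217 mol → 0.60217 mol Si, 1.20434 mol O.
Total oxygen = 2.41719 mol. Normalization factor = 12/2.41719 = 4.96444.
Al per 12 O = 0.40956 × 4.96444 = 2.033.

2.033 Al apfu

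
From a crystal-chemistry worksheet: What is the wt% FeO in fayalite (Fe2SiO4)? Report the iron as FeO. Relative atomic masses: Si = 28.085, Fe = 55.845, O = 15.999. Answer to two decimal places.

70.51 wt%

Molar mass of Fe2SiO4 = 2·55.845 + 1·28.085 + 4·15.999 = 203.771 g/mol.
Each formula unit contains 2 Fe, equivalent to 2/1 = 2.0000 mol FeO.
M(FeO) = 1×55.845 + 1×15.999 = 71.844 g/mol.
Mass of FeO per formula unit = 2.0000 × 71.844 = 143.688 g.
FeO wt% = 143.688 / 203.771 × 100 = 70.51%.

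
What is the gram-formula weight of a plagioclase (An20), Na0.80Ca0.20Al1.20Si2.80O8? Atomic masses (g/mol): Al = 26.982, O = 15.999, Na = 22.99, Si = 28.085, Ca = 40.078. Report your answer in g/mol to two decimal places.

265.42 g/mol

The formula mass is the sum 0.80·22.99 + 0.20·40.078 + 1.20·26.982 + 2.80·28.085 + 8·15.999.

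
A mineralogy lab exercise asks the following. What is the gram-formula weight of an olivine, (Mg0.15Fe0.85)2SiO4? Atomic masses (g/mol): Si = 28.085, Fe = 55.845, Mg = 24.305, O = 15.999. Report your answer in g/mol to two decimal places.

194.31 g/mol

Mg: 0.30 × 24.305 = 7.2915
Fe: 1.70 × 55.845 = 94.9365
Si: 1 × 28.085 = 28.0850
O: 4 × 15.999 = 63.9960
Summing the contributions gives the formula mass.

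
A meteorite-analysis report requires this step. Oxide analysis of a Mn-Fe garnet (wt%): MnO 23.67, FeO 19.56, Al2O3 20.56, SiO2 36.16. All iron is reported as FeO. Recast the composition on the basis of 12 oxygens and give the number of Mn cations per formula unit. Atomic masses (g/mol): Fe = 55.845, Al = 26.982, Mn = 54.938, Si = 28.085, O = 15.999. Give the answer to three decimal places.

MnO (M=70.937): mol = 0.33368; Mn = 0.33368, O = 0.33368.
FeO (M=71.844): mol = 0.27226; Fe = 0.27226, O = 0.27226.
Al2O3 (M=101.961): mol = 0.20165; Al = 0.40330, O = 0.60495.
SiO2 (M=60.083): mol = 0.60183; Si = 0.60183, O = 1.20366.
ΣO = 2.41455; factor = 12/ΣO = 4.96987.
Mn apfu = 0.33368 × 4.96987 = 1.658.

1.658 Mn apfu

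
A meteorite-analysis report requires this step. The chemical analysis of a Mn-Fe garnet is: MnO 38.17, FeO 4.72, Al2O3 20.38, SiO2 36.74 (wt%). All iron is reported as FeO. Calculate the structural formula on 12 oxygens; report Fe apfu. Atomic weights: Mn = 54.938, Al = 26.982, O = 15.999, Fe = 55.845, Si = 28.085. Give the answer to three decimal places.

MnO: 38.17/70.937 = 0.53808 mol → 0.53808 mol Mn, 0.53808 mol O.
FeO: 4.72/71.844 = 0.06570 mol → 0.06570 mol Fe, 0.06570 mol O.
Al2O3: 20.38/101.961 = 0.19988 mol → 0.39976 mol Al, 0.59964 mol O.
SiO2: 36.74/60.083 = 0.61149 mol → 0.61149 mol Si, 1.22298 mol O.
Total oxygen = 2.42640 mol. Normalization factor = 12/2.42640 = 4.94560.
Fe per 12 O = 0.06570 × 4.94560 = 0.325.

0.325 Fe apfu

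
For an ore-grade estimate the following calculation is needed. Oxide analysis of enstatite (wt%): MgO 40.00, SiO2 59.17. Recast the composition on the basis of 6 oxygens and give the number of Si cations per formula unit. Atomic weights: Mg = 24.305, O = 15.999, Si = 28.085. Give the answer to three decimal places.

40.00 wt% MgO ÷ 40.304 g/mol = 0.99246 mol, giving 0.99246 Mg and 0.99246 O.
59.17 wt% SiO2 ÷ 60.083 g/mol = 0.98480 mol, giving 0.98480 Si and 1.96960 O.
Oxygen sums to 2.96206; scaling by 6/2.96206 = 2.02562 puts the formula on 6 O.
Si: 0.98480 × 2.02562 = 1.995 atoms per formula unit.

1.995 Si apfu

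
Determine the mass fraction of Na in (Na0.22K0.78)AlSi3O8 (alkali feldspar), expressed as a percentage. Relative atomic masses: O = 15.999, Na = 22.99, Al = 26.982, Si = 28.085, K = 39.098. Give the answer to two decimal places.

M((Na0.22K0.78)AlSi3O8) = 274.783 g/mol.
Na contributes 0.22 × 22.99 = 5.058 g per mole.
5.058/274.783 = 0.0184 → 1.84%.

1.84 mass %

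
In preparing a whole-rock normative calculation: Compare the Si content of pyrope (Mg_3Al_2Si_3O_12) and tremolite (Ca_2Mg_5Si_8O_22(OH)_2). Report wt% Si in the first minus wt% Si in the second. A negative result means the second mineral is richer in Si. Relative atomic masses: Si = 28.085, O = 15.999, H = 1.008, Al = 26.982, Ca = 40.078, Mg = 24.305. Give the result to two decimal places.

-6.76 percentage points

First mineral: 84.255 g Si in 403.122 g formula = 20.90 wt% Si.
Second mineral: 224.680 g Si in 812.353 g formula = 27.66 wt% Si.
20.90% − 27.66% gives a difference of -6.76 percentage points.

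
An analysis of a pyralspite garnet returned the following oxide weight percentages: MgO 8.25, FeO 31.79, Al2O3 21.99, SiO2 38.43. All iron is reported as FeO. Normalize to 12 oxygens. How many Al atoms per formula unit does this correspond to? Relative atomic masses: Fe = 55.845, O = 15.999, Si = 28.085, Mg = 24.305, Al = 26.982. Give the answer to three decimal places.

MgO (M=40.304): mol = 0.20469; Mg = 0.20469, O = 0.20469.
FeO (M=71.844): mol = 0.44249; Fe = 0.44249, O = 0.44249.
Al2O3 (M=101.961): mol = 0.21567; Al = 0.43134, O = 0.64701.
SiO2 (M=60.083): mol = 0.63962; Si = 0.63962, O = 1.27924.
ΣO = 2.57343; factor = 12/ΣO = 4.66304.
Al apfu = 0.43134 × 4.66304 = 2.011.

2.011 Al apfu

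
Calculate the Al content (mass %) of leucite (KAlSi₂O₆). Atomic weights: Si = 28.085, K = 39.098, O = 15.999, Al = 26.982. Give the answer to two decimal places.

12.36 mass %

Formula mass = 1×39.098 + 1×26.982 + 2×28.085 + 6×15.999 = 218.244 g/mol, of which 26.982 g is Al.
So Al makes up 26.982/218.244 = 0.1236 of the mass, i.e. 12.36%.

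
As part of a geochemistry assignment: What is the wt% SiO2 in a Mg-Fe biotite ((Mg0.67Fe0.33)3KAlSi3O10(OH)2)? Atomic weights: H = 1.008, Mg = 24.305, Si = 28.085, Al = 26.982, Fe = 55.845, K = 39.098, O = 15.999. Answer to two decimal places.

Molar mass of (Mg0.67Fe0.33)3KAlSi3O10(OH)2 = 2.01*24.305 + 0.99*55.845 + 1*39.098 + 1*26.982 + 3*28.085 + 12*15.999 + 2*1.008 = 448.479 g/mol.
Each formula unit contains 3 Si, equivalent to 3/1 = 3.0000 mol SiO2.
M(SiO2) = 1×28.085 + 2×15.999 = 60.083 g/mol.
Mass of SiO2 per formula unit = 3.0000 × 60.083 = 180.249 g.
SiO2 wt% = 180.249 / 448.479 × 100 = 40.19%.

40.19 wt%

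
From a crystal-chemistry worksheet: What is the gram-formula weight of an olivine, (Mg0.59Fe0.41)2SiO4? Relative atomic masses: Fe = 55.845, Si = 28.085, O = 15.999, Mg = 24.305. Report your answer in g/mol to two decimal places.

166.55 g/mol

The formula mass is the sum 1.18×24.305 + 0.82×55.845 + 1×28.085 + 4×15.999.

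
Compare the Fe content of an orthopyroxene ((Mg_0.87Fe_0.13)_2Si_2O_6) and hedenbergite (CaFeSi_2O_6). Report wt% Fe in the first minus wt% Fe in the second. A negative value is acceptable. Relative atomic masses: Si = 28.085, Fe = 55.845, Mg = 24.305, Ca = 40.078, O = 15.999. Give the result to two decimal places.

-15.56 percentage points

M((Mg_0.87Fe_0.13)_2Si_2O_6) = 208.974 g/mol, so wt% Fe = 14.520/208.974 × 100 = 6.95%.
M(CaFeSi_2O_6) = 248.087 g/mol, so wt% Fe = 55.845/248.087 × 100 = 22.51%.
6.95 − 22.51 = -15.56 pp.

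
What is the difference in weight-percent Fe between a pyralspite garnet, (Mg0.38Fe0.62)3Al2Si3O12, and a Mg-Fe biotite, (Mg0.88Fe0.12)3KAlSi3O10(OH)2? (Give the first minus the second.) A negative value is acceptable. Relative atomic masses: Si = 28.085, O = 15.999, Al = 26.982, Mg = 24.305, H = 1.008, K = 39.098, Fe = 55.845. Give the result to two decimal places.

Fe in (Mg0.38Fe0.62)3Al2Si3O12: molar mass 461.786 g/mol; 1.86×55.845 = 103.872 g → 22.49 wt%.
Fe in (Mg0.88Fe0.12)3KAlSi3O10(OH)2: molar mass 428.608 g/mol; 0.36×55.845 = 20.104 g → 4.69 wt%.
Difference = 22.49 − 4.69 = 17.80 percentage points.

17.80 percentage points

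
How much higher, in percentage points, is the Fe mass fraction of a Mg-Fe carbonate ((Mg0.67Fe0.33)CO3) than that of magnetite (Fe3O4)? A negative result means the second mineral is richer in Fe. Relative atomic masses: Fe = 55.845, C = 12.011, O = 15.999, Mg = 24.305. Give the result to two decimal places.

-52.90 percentage points

M((Mg0.67Fe0.33)CO3) = 94.721 g/mol, so wt% Fe = 18.429/94.721 × 100 = 19.46%.
M(Fe3O4) = 231.531 g/mol, so wt% Fe = 167.535/231.531 × 100 = 72.36%.
19.46 − 72.36 = -52.90 pp.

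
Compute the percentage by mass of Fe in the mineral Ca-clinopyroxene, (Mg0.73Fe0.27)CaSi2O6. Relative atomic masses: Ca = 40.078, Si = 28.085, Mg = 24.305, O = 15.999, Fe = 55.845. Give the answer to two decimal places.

M((Mg0.73Fe0.27)CaSi2O6) = 225.063 g/mol.
Fe contributes 0.27 × 55.845 = 15.078 g per mole.
15.078/225.063 = 0.0670 → 6.70%.

6.70 weight percent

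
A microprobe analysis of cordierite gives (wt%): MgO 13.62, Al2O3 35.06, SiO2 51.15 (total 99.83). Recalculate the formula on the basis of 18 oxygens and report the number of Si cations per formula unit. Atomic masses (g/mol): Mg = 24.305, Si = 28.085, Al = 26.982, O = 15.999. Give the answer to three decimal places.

MgO: 13.62/40.304 = 0.33793 mol → 0.33793 mol Mg, 0.33793 mol O.
Al2O3: 35.06/101.961 = 0.34386 mol → 0.68772 mol Al, 1.03158 mol O.
SiO2: 51.15/60.083 = 0.85132 mol → 0.85132 mol Si, 1.70264 mol O.
Total oxygen = 3.07215 mol. Normalization factor = 18/3.07215 = 5.85909.
Si per 18 O = 0.85132 × 5.85909 = 4.988.

4.988 Si apfu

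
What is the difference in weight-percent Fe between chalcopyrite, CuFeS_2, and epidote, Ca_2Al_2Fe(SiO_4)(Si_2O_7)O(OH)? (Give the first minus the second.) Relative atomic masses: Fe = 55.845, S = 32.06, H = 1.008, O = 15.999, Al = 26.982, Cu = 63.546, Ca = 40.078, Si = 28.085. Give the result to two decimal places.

M(CuFeS_2) = 183.511 g/mol, so wt% Fe = 55.845/183.511 × 100 = 30.43%.
M(Ca_2Al_2Fe(SiO_4)(Si_2O_7)O(OH)) = 483.215 g/mol, so wt% Fe = 55.845/483.215 × 100 = 11.56%.
30.43 − 11.56 = 18.87 pp.

18.87 percentage points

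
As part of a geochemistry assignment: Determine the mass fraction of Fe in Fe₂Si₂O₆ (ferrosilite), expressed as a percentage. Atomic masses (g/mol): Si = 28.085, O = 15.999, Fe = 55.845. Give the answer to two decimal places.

M(Fe₂Si₂O₆) = 263.854 g/mol.
Fe contributes 2 × 55.845 = 111.690 g per mole.
111.690/263.854 = 0.4233 → 42.33%.

42.33 wt%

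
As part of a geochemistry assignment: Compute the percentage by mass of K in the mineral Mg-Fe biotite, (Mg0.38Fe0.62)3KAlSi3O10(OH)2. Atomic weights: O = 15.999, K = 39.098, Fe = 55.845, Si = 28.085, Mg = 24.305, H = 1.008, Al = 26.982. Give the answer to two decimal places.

Molar mass of (Mg0.38Fe0.62)3KAlSi3O10(OH)2: 1.14·24.305 + 1.86·55.845 + 1·39.098 + 1·26.982 + 3·28.085 + 12·15.999 + 2·1.008 = 475.918 g/mol.
Mass of K per formula unit: 1 × 39.098 = 39.098 g.
Weight fraction K = 39.098 / 475.918 = 0.0822.

8.22 mass %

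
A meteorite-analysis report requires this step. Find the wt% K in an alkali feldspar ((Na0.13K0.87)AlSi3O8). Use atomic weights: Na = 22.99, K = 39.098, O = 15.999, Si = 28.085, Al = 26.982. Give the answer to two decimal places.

M((Na0.13K0.87)AlSi3O8) = 276.233 g/mol.
K contributes 0.87 × 39.098 = 34.015 g per mole.
34.015/276.233 = 0.1231 → 12.31%.

12.31 wt%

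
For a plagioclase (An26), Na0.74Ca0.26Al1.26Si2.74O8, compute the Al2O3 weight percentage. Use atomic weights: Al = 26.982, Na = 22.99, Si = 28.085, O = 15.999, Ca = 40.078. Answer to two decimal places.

24.11 wt%

Molar mass of Na0.74Ca0.26Al1.26Si2.74O8 = 0.74*22.99 + 0.26*40.078 + 1.26*26.982 + 2.74*28.085 + 8*15.999 = 266.375 g/mol.
Each formula unit contains 1.26 Al, equivalent to 1.26/2 = 0.6300 mol Al2O3.
M(Al2O3) = 2×26.982 + 3×15.999 = 101.961 g/mol.
Mass of Al2O3 per formula unit = 0.6300 × 101.961 = 64.235 g.
Al2O3 wt% = 64.235 / 266.375 × 100 = 24.11%.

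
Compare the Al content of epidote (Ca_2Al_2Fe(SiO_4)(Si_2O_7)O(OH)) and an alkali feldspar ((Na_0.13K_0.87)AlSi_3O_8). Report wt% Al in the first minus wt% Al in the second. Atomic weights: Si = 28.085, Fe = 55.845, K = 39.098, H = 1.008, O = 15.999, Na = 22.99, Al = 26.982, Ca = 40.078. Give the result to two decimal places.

1.40 percentage points

Al in Ca_2Al_2Fe(SiO_4)(Si_2O_7)O(OH): molar mass 483.215 g/mol; 2×26.982 = 53.964 g → 11.17 wt%.
Al in (Na_0.13K_0.87)AlSi_3O_8: molar mass 276.233 g/mol; 1×26.982 = 26.982 g → 9.77 wt%.
Difference = 11.17 − 9.77 = 1.40 percentage points.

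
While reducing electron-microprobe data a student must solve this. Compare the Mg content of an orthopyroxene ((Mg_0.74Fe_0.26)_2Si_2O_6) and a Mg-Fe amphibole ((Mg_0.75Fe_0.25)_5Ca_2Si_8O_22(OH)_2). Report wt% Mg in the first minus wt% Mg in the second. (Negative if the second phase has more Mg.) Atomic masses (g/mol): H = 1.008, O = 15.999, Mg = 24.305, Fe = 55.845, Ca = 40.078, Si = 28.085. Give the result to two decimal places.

5.86 percentage points

First mineral: 35.971 g Mg in 217.175 g formula = 16.56 wt% Mg.
Second mineral: 91.144 g Mg in 851.778 g formula = 10.70 wt% Mg.
16.56% − 10.70% gives a difference of 5.86 percentage points.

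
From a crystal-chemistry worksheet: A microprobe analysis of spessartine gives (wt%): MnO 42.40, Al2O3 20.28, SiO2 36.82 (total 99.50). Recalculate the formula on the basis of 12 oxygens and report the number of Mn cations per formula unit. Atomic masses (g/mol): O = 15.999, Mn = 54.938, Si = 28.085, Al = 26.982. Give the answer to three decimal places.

2.964 Mn apfu

MnO: 42.40/70.937 = 0.59771 mol → 0.59771 mol Mn, 0.59771 mol O.
Al2O3: 20.28/101.961 = 0.19890 mol → 0.39780 mol Al, 0.59670 mol O.
SiO2: 36.82/60.083 = 0.61282 mol → 0.61282 mol Si, 1.22564 mol O.
Total oxygen = 2.42005 mol. Normalization factor = 12/2.42005 = 4.95858.
Mn per 12 O = 0.59771 × 4.95858 = 2.964.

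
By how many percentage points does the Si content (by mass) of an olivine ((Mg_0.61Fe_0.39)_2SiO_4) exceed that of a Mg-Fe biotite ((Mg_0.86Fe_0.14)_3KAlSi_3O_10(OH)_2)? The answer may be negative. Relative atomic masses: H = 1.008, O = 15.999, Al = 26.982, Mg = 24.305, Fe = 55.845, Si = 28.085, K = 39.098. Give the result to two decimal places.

First mineral: 28.085 g Si in 165.292 g formula = 16.99 wt% Si.
Second mineral: 84.255 g Si in 430.501 g formula = 19.57 wt% Si.
16.99% − 19.57% gives a difference of -2.58 percentage points.

-2.58 percentage points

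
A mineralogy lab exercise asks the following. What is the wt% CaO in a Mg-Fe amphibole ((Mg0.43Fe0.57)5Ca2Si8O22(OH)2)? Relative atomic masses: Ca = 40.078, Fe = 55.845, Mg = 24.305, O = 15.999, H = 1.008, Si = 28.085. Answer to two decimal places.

12.43 wt%

Molar mass of (Mg0.43Fe0.57)5Ca2Si8O22(OH)2 = 2.15*24.305 + 2.85*55.845 + 2*40.078 + 8*28.085 + 24*15.999 + 2*1.008 = 902.242 g/mol.
Each formula unit contains 2 Ca, equivalent to 2/1 = 2.0000 mol CaO.
M(CaO) = 1×40.078 + 1×15.999 = 56.077 g/mol.
Mass of CaO per formula unit = 2.0000 × 56.077 = 112.154 g.
CaO wt% = 112.154 / 902.242 × 100 = 12.43%.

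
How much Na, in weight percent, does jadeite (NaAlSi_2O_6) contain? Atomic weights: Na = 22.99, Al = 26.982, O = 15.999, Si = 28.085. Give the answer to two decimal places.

11.37 weight percent

Formula mass = 1×22.99 + 1×26.982 + 2×28.085 + 6×15.999 = 202.136 g/mol, of which 22.990 g is Na.
So Na makes up 22.990/202.136 = 0.1137 of the mass, i.e. 11.37%.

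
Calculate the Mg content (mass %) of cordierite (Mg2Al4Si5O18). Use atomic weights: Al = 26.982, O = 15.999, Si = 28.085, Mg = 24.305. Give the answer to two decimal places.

M(Mg2Al4Si5O18) = 584.945 g/mol.
Mg contributes 2 × 24.305 = 48.610 g per mole.
48.610/584.945 = 0.0831 → 8.31%.

8.31 mass %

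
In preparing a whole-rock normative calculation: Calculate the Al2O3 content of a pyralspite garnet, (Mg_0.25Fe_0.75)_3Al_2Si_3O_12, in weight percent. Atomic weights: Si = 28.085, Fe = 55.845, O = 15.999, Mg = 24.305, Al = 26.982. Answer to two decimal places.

M((Mg_0.25Fe_0.75)_3Al_2Si_3O_12) = 474.087 g/mol; M(Al2O3) = 101.961 g/mol.
Moles Al2O3 per formula unit = 2 Al ÷ 2 = 1.0000.
Al2O3 fraction = (1.0000 × 101.961) / 474.087 = 101.961/474.087 = 0.2151.

21.51 wt%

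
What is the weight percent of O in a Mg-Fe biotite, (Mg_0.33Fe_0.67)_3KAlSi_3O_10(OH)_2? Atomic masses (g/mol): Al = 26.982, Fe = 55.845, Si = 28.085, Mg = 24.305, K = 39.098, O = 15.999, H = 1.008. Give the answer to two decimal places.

M((Mg_0.33Fe_0.67)_3KAlSi_3O_10(OH)_2) = 480.649 g/mol.
O contributes 12 × 15.999 = 191.988 g per mole.
191.988/480.649 = 0.3994 → 39.94%.

39.94 wt%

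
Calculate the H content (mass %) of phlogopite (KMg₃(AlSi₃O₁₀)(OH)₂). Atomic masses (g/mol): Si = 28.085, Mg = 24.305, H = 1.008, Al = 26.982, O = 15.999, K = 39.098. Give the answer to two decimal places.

M(KMg₃(AlSi₃O₁₀)(OH)₂) = 417.254 g/mol.
H contributes 2 × 1.008 = 2.016 g per mole.
2.016/417.254 = 0.0048 → 0.48%.

0.48 mass %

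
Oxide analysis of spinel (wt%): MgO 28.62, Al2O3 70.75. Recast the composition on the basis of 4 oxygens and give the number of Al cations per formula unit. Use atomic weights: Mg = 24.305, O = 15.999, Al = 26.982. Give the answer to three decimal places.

1.988 Al apfu

28.62 wt% MgO ÷ 40.304 g/mol = 0.71010 mol, giving 0.71010 Mg and 0.71010 O.
70.75 wt% Al2O3 ÷ 101.961 g/mol = 0.69389 mol, giving 1.38778 Al and 2.08167 O.
Oxygen sums to 2.79177; scaling by 4/2.79177 = 1.43278 puts the formula on 4 O.
Al: 1.38778 × 1.43278 = 1.988 atoms per formula unit.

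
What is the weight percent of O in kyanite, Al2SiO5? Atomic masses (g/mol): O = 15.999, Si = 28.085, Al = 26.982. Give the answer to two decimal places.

49.37 wt%

Molar mass of Al2SiO5: 2·26.982 + 1·28.085 + 5·15.999 = 162.044 g/mol.
Mass of O per formula unit: 5 × 15.999 = 79.995 g.
Weight fraction O = 79.995 / 162.044 = 0.4937.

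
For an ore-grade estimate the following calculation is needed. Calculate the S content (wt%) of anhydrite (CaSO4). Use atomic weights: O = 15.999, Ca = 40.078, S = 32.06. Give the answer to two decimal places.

23.55 wt%

Molar mass of CaSO4: 1*40.078 + 1*32.06 + 4*15.999 = 136.134 g/mol.
Mass of S per formula unit: 1 × 32.06 = 32.060 g.
Weight fraction S = 32.060 / 136.134 = 0.2355.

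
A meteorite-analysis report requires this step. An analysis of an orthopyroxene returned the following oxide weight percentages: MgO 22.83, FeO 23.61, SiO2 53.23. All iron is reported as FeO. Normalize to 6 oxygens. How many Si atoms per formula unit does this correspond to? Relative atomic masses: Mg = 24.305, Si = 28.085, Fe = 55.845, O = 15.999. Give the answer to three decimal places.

1.993 Si apfu

22.83 wt% MgO ÷ 40.304 g/mol = 0.56645 mol, giving 0.56645 Mg and 0.56645 O.
23.61 wt% FeO ÷ 71.844 g/mol = 0.32863 mol, giving 0.32863 Fe and 0.32863 O.
53.23 wt% SiO2 ÷ 60.083 g/mol = 0.88594 mol, giving 0.88594 Si and 1.77188 O.
Oxygen sums to 2.66696; scaling by 6/2.66696 = 2.24975 puts the formula on 6 O.
Si: 0.88594 × 2.24975 = 1.993 atoms per formula unit.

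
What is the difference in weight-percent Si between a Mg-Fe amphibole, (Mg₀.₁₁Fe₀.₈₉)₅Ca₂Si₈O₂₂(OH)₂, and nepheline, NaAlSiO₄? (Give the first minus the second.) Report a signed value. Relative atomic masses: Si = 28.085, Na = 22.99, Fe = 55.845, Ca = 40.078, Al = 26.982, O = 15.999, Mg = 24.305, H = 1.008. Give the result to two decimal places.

First mineral: 224.680 g Si in 952.706 g formula = 23.58 wt% Si.
Second mineral: 28.085 g Si in 142.053 g formula = 19.77 wt% Si.
23.58% − 19.77% gives a difference of 3.81 percentage points.

3.81 percentage points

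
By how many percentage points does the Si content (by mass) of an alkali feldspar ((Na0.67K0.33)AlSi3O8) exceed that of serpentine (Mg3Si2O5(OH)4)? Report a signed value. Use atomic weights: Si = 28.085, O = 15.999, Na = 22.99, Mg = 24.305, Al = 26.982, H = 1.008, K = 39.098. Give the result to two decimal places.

Si in (Na0.67K0.33)AlSi3O8: molar mass 267.535 g/mol; 3×28.085 = 84.255 g → 31.49 wt%.
Si in Mg3Si2O5(OH)4: molar mass 277.108 g/mol; 2×28.085 = 56.170 g → 20.27 wt%.
Difference = 31.49 − 20.27 = 11.22 percentage points.

11.22 percentage points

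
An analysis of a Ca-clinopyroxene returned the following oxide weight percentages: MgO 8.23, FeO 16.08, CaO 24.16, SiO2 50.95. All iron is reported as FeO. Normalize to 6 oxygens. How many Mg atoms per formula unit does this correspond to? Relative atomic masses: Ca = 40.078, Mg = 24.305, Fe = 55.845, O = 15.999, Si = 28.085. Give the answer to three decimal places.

0.480 Mg apfu

MgO (M=40.304): mol = 0.20420; Mg = 0.20420, O = 0.20420.
FeO (M=71.844): mol = 0.22382; Fe = 0.22382, O = 0.22382.
CaO (M=56.077): mol = 0.43084; Ca = 0.43084, O = 0.43084.
SiO2 (M=60.083): mol = 0.84799; Si = 0.84799, O = 1.69598.
ΣO = 2.55484; factor = 6/ΣO = 2.34848.
Mg apfu = 0.20420 × 2.34848 = 0.480.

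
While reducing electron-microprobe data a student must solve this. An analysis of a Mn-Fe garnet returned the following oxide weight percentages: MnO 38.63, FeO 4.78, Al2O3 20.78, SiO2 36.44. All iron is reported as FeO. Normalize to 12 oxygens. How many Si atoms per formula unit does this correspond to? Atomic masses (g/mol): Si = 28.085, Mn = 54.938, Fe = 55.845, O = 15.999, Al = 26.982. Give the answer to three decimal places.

2.988 Si apfu

MnO (M=70.937): mol = 0.54457; Mn = 0.54457, O = 0.54457.
FeO (M=71.844): mol = 0.06653; Fe = 0.06653, O = 0.06653.
Al2O3 (M=101.961): mol = 0.20380; Al = 0.40760, O = 0.61140.
SiO2 (M=60.083): mol = 0.60649; Si = 0.60649, O = 1.21298.
ΣO = 2.43548; factor = 12/ΣO = 4.92716.
Si apfu = 0.60649 × 4.92716 = 2.988.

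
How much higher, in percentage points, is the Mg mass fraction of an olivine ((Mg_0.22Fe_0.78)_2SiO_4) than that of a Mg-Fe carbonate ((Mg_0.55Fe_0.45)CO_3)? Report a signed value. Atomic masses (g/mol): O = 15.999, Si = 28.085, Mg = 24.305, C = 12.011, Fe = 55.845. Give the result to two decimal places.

-7.94 percentage points

Mg in (Mg_0.22Fe_0.78)_2SiO_4: molar mass 189.893 g/mol; 0.44×24.305 = 10.694 g → 5.63 wt%.
Mg in (Mg_0.55Fe_0.45)CO_3: molar mass 98.506 g/mol; 0.55×24.305 = 13.368 g → 13.57 wt%.
Difference = 5.63 − 13.57 = -7.94 percentage points.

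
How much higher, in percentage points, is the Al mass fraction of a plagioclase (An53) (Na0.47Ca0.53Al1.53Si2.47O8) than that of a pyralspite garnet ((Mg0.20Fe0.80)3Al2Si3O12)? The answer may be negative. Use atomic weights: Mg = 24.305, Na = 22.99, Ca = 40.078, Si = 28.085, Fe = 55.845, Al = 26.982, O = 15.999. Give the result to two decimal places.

Al in Na0.47Ca0.53Al1.53Si2.47O8: molar mass 270.691 g/mol; 1.53×26.982 = 41.282 g → 15.25 wt%.
Al in (Mg0.20Fe0.80)3Al2Si3O12: molar mass 478.818 g/mol; 2×26.982 = 53.964 g → 11.27 wt%.
Difference = 15.25 − 11.27 = 3.98 percentage points.

3.98 percentage points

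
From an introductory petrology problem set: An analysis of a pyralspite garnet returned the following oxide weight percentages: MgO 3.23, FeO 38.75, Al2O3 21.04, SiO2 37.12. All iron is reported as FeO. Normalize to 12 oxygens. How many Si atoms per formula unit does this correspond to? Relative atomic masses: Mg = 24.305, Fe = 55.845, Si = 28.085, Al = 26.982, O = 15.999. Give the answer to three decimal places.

2.996 Si apfu

3.23 wt% MgO ÷ 40.304 g/mol = 0.08014 mol, giving 0.08014 Mg and 0.08014 O.
38.75 wt% FeO ÷ 71.844 g/mol = 0.53936 mol, giving 0.53936 Fe and 0.53936 O.
21.04 wt% Al2O3 ÷ 101.961 g/mol = 0.20635 mol, giving 0.41270 Al and 0.61905 O.
37.12 wt% SiO2 ÷ 60.083 g/mol = 0.61781 mol, giving 0.61781 Si and 1.23562 O.
Oxygen sums to 2.47417; scaling by 12/2.47417 = 4.85011 puts the formula on 12 O.
Si: 0.61781 × 4.85011 = 2.996 atoms per formula unit.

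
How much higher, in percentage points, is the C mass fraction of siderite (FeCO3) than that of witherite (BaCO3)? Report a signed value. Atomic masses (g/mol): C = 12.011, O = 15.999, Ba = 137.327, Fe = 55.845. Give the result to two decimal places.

First mineral: 12.011 g C in 115.853 g formula = 10.37 wt% C.
Second mineral: 12.011 g C in 197.335 g formula = 6.09 wt% C.
10.37% − 6.09% gives a difference of 4.28 percentage points.

4.28 percentage points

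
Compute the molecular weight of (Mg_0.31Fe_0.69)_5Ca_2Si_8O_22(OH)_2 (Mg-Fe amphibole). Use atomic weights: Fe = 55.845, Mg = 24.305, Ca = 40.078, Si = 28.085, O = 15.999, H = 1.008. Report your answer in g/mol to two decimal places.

921.17 g/mol

M = 1.55×24.305 + 3.45×55.845 + 2×40.078 + 8×28.085 + 24×15.999 + 2×1.008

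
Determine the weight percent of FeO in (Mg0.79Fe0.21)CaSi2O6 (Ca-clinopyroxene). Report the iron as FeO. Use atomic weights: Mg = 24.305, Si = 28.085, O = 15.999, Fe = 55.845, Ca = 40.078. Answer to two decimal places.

M((Mg0.79Fe0.21)CaSi2O6) = 223.170 g/mol; M(FeO) = 71.844 g/mol.
Moles FeO per formula unit = 0.21 Fe ÷ 1 = 0.2100.
FeO fraction = (0.2100 × 71.844) / 223.170 = 15.087/223.170 = 0.0676.

6.76 wt%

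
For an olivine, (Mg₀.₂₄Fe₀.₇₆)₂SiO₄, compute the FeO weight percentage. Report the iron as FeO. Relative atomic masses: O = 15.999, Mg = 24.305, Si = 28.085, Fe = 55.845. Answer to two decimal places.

57.89 wt%

Formula mass = 188.632 g/mol.
1.52 Fe → 1.5200 mol FeO per formula unit; M(FeO) = 71.844, so FeO mass = 109.203 g.
109.203/188.632 × 100 = 57.89 wt%.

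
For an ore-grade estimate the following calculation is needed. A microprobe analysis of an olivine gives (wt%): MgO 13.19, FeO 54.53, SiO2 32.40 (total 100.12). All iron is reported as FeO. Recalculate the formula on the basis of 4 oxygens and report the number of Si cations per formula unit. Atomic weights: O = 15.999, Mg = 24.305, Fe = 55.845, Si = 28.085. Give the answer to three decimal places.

MgO: 13.19/40.304 = 0.32726 mol → 0.32726 mol Mg, 0.32726 mol O.
FeO: 54.53/71.844 = 0.75901 mol → 0.75901 mol Fe, 0.75901 mol O.
SiO2: 32.40/60.083 = 0.53925 mol → 0.53925 mol Si, 1.07850 mol O.
Total oxygen = 2.16477 mol. Normalization factor = 4/2.16477 = 1.84777.
Si per 4 O = 0.53925 × 1.84777 = 0.996.

0.996 Si apfu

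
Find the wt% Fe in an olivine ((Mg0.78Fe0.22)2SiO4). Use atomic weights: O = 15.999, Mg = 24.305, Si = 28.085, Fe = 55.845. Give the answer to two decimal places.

Formula mass = 1.56*24.305 + 0.44*55.845 + 1*28.085 + 4*15.999 = 154.569 g/mol, of which 24.572 g is Fe.
So Fe makes up 24.572/154.569 = 0.1590 of the mass, i.e. 15.90%.

15.90 wt%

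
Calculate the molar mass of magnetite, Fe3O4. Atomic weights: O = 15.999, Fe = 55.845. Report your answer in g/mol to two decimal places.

The formula mass is the sum 3×55.845 + 4×15.999.

231.53 g/mol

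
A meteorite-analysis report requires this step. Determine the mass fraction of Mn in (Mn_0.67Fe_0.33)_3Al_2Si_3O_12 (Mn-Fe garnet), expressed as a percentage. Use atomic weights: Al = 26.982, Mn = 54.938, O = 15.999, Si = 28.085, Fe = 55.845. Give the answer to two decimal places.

22.27 wt%

Formula mass = 2.01*54.938 + 0.99*55.845 + 2*26.982 + 3*28.085 + 12*15.999 = 495.919 g/mol, of which 110.425 g is Mn.
So Mn makes up 110.425/495.919 = 0.2227 of the mass, i.e. 22.27%.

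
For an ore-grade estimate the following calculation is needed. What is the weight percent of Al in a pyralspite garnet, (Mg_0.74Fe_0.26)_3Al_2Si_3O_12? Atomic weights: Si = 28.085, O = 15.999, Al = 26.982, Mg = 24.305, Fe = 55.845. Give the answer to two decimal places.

12.62 wt%

Molar mass of (Mg_0.74Fe_0.26)_3Al_2Si_3O_12: 2.22·24.305 + 0.78·55.845 + 2·26.982 + 3·28.085 + 12·15.999 = 427.723 g/mol.
Mass of Al per formula unit: 2 × 26.982 = 53.964 g.
Weight fraction Al = 53.964 / 427.723 = 0.1262.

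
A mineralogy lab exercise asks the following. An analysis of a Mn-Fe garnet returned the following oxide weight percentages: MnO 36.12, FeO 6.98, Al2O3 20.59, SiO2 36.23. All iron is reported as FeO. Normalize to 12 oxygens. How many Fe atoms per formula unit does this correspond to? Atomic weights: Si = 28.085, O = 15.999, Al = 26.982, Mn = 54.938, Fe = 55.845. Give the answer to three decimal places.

0.482 Fe apfu

36.12 wt% MnO ÷ 70.937 g/mol = 0.50918 mol, giving 0.50918 Mn and 0.50918 O.
6.98 wt% FeO ÷ 71.844 g/mol = 0.09715 mol, giving 0.09715 Fe and 0.09715 O.
20.59 wt% Al2O3 ÷ 101.961 g/mol = 0.20194 mol, giving 0.40388 Al and 0.60582 O.
36.23 wt% SiO2 ÷ 60.083 g/mol = 0.60300 mol, giving 0.60300 Si and 1.20600 O.
Oxygen sums to 2.41815; scaling by 12/2.41815 = 4.96247 puts the formula on 12 O.
Fe: 0.09715 × 4.96247 = 0.482 atoms per formula unit.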